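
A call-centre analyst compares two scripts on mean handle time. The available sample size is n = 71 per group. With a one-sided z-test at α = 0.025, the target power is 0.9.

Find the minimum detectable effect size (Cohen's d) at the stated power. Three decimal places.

Need Φ(δ − 1.960) = 0.9, so δ = 1.960 + 1.282 = 3.242.
δ = d·√(n/2) ⇒ d = δ/√(n/2) = 3.242/√(71/2) = 0.5440.

d ≈ 0.544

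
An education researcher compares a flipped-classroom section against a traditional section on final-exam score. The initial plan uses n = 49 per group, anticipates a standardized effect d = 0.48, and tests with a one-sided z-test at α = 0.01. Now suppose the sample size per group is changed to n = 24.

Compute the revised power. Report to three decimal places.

Power ≈ 0.253

With n = 24 per group: δ = d·√(n/2) = 0.48 × √(24/2) = 1.6628. Critical value z_{0.01} = 2.326.
Revised power = Φ(δ − 2.326) = Φ(-0.664) = 0.2535.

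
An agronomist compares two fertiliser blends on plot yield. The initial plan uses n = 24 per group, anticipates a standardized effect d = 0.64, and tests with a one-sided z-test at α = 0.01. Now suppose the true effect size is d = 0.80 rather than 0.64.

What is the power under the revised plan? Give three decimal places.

Power ≈ 0.672

With d = 0.80: δ = d·√(n/2) = 0.80 × √(24/2) = 2.7713. Critical value z_{0.01} = 2.326.
Revised power = Φ(δ − 2.326) = Φ(0.445) = 0.6718.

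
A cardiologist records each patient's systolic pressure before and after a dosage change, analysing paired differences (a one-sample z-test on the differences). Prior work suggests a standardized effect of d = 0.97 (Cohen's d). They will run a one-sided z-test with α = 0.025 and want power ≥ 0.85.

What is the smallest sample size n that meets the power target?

For power 0.85 need Φ(δ − z_{0.025}) = 0.85, so δ = z_{0.025} + z_{0.15} = 1.960 + 1.036 = 2.996.
δ = d·√n ⇒ n = (δ/d)² = (2.996 / 0.97)² = 9.54.
Rounding up, n = 10.

n = 10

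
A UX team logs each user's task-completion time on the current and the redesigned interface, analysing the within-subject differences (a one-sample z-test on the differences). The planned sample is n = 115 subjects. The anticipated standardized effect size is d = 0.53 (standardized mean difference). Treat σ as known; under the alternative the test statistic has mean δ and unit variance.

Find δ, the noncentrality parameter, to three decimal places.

δ ≈ 5.684

δ = d·√n = 0.53 × √115 = 5.6836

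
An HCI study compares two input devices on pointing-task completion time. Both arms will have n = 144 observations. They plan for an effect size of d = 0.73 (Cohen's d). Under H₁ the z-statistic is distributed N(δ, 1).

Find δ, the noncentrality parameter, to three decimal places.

δ ≈ 6.194

The noncentrality parameter scales effect size by the design's sample-size factor: δ = d·√(n/2) = 0.73 × √(144/2) = 6.1943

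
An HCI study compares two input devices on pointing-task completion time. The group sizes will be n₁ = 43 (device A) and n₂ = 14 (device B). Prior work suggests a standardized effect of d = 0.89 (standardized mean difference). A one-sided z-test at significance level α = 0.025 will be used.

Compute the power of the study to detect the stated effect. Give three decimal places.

Noncentrality parameter: δ = d / √(1/n₁ + 1/n₂) = 0.89 / √(1/43 + 1/14) = 2.8923
One-sided α = 0.025 → critical value z_{0.025} = 1.960.
Power = P(Z > 1.960 − δ) = Φ(0.932) = 0.8244.

Power ≈ 0.824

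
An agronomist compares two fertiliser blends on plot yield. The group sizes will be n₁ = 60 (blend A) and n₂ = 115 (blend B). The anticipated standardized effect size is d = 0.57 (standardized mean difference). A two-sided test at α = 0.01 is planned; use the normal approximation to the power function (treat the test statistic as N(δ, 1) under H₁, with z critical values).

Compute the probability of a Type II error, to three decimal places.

Noncentrality parameter: λ = d / √(1/n₁ + 1/n₂) = 0.57 / √(1/60 + 1/115) = 3.5792
Critical value for a two-sided test at α = 0.01: z_{α/2} = 2.576.
Power = Φ(λ − 2.576) + Φ(−λ − 2.576) = Φ(1.003) + Φ(-6.155) = 0.8421 + 0.0000 = 0.8421.
Type II error: β = 1 − power = 1 − 0.8421 = 0.1579.

β ≈ 0.158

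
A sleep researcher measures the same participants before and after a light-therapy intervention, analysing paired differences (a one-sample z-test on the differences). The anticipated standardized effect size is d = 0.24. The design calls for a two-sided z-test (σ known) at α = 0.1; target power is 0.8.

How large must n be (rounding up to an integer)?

n = 108

For power 0.8 need Φ(δ − z_{0.05}) = 0.8, so δ = z_{0.05} + z_{0.20} = 1.645 + 0.842 = 2.486.
(The Φ(−δ − z_{α/2}) term is vanishingly small for δ > 0 and is dropped in the standard sample-size formula.)
δ = d·√n ⇒ n = (δ/d)² = (2.486 / 0.24)² = 107.34.
Round up to the next whole unit.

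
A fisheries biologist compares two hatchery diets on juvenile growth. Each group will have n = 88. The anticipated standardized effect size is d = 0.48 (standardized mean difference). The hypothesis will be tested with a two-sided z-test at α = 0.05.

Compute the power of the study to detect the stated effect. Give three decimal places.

Power ≈ 0.890

Noncentrality parameter: δ = d·√(n/2) = 0.48 × √(88/2) = 3.1840
Critical value for a two-sided test at α = 0.05: z_{α/2} = 1.960.
Power = Φ(δ − 1.960) + Φ(−δ − 1.960) = Φ(1.224) + Φ(-5.144) = 0.8895 + 0.0000 = 0.8895.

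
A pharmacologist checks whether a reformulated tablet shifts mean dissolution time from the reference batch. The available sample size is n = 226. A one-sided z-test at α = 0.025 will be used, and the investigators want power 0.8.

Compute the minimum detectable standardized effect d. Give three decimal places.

Need Φ(δ − 1.960) = 0.8, so δ = 1.960 + 0.842 = 2.802.
δ = d·√n ⇒ d = δ/√n = 2.802/√226 = 0.1864.

d ≈ 0.186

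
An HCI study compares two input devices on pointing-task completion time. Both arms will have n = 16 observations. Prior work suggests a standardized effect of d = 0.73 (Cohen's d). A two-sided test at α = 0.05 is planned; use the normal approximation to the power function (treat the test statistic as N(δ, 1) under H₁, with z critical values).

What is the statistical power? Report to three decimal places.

Power ≈ 0.542

Noncentrality parameter: δ = d·√(n/2) = 0.73 × √(16/2) = 2.0648
Two-sided α = 0.05 → critical value z_{0.025} = 1.960.
Power = Φ(δ − 1.960) + Φ(−δ − 1.960) = Φ(0.105) + Φ(-4.025) = 0.5417 + 0.0000 = 0.5418.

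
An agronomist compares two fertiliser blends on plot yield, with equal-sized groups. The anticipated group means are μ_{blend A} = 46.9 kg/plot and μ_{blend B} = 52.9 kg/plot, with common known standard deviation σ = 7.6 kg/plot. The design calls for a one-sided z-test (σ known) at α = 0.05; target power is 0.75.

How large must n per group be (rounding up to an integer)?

Standardized effect: d = |μ_{blend A} − μ_{blend B}| / σ = |46.9 − 52.9| / 7.6 = 0.7895
For power 0.75 need Φ(δ − z_{0.05}) = 0.75, so δ = z_{0.05} + z_{0.25} = 1.645 + 0.674 = 2.319.
δ = d·√(n/2) ⇒ n = 2(δ/d)² = 2 × (2.319 / 0.7895)² = 17.26.
Rounding up, n = 18 per group.

n = 18 per group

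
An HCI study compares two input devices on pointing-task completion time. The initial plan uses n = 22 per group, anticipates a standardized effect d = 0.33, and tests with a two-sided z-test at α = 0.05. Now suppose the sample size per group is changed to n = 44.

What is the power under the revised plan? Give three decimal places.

Power ≈ 0.340

With n = 44 per group: δ = d·√(n/2) = 0.33 × √(44/2) = 1.5478. Critical value z_{0.025} = 1.960.
Revised power = Φ(δ − 1.960) + Φ(−δ − 1.960) = Φ(-0.412) + Φ(-3.508) = 0.3401 + 0.0002 = 0.3403.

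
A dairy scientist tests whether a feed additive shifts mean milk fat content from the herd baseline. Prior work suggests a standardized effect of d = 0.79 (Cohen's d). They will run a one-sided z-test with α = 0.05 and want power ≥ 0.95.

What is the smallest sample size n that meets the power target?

n = 18

Set Φ(δ − 1.645) = 0.95; then δ − 1.645 = Φ⁻¹(0.95) = 1.645, giving δ = 3.290.
δ = d·√n ⇒ n = (δ/d)² = (3.290 / 0.79)² = 17.34.
Rounding up, n = 18.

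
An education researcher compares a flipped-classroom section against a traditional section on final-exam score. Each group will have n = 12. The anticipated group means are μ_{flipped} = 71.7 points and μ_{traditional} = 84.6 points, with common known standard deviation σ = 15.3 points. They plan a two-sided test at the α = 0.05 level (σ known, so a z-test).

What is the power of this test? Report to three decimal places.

Power ≈ 0.542

Standardized effect: d = |μ_{flipped} − μ_{traditional}| / σ = |71.7 − 84.6| / 15.3 = 0.8431
Noncentrality parameter: δ = d·√(n/2) = 0.8431 × √(12/2) = 2.0653
Two-sided α = 0.05 → critical value z_{0.025} = 1.960.
Power = Φ(δ − 1.960) + Φ(−δ − 1.960) = Φ(0.105) + Φ(-4.025) = 0.5419 + 0.0000 = 0.5420.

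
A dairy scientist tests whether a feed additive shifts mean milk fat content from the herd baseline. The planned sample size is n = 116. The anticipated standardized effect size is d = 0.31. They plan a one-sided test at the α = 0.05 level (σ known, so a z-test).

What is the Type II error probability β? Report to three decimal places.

Noncentrality parameter: δ = d·√n = 0.31 × √116 = 3.3388
One-sided α = 0.05 → critical value z_{0.05} = 1.645.
Power = P(Z > 1.645 − δ) = Φ(1.694) = 0.9549.
Type II error: β = 1 − power = 1 − 0.9549 = 0.0451.

β ≈ 0.045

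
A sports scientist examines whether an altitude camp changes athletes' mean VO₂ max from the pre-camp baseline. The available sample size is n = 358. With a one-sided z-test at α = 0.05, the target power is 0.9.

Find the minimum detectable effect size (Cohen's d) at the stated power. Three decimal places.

d ≈ 0.155

Required noncentrality: δ = z_{0.05} + z_{0.10} = 1.645 + 1.282 = 2.926.
δ = d·√n ⇒ d = δ/√n = 2.926/√358 = 0.1547.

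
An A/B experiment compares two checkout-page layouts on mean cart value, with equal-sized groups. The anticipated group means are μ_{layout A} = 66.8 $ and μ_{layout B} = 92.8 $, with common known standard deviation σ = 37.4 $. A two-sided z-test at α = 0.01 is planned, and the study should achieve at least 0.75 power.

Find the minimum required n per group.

Standardized effect: d = |μ_{layout A} − μ_{layout B}| / σ = |66.8 − 92.8| / 37.4 = 0.6952
For power 0.75 need Φ(δ − z_{0.005}) = 0.75, so δ = z_{0.005} + z_{0.25} = 2.576 + 0.674 = 3.250.
(Ignoring the negligible lower-tail rejection probability gives the usual closed-form inversion.)
δ = d·√(n/2) ⇒ n = 2(δ/d)² = 2 × (3.250 / 0.6952)² = 43.72.
Round up to the next whole unit.

n = 44 per group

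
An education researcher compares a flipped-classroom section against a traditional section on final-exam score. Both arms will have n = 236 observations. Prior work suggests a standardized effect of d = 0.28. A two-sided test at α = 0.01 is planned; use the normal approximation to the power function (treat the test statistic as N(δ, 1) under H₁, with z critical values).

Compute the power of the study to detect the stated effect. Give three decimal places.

Power ≈ 0.679

Noncentrality parameter: δ = d·√(n/2) = 0.28 × √(236/2) = 3.0416
Two-sided α = 0.01 → critical value z_{0.005} = 2.576.
Power = Φ(δ − 2.576) + Φ(−δ − 2.576) = Φ(0.466) + Φ(-5.617) = 0.6793 + 0.0000 = 0.6793.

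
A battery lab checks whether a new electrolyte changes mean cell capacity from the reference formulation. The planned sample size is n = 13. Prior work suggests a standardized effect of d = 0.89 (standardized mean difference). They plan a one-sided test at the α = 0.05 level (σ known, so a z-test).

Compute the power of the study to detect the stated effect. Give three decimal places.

Power ≈ 0.941

Noncentrality parameter: δ = d·√n = 0.89 × √13 = 3.2089
Critical value for a one-sided test at α = 0.05: z_α = 1.645.
Power = P(Z > 1.645 − δ) = Φ(1.564) = 0.9411.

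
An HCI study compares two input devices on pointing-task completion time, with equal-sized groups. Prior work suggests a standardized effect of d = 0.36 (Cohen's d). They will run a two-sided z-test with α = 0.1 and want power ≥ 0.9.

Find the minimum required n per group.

Set Φ(δ − 1.645) = 0.9; then δ − 1.645 = Φ⁻¹(0.9) = 1.282, giving δ = 2.926.
(The Φ(−δ − z_{α/2}) term is vanishingly small for δ > 0 and is dropped in the standard sample-size formula.)
δ = d·√(n/2) ⇒ n = 2(δ/d)² = 2 × (2.926 / 0.36)² = 132.16.
Round up to the next whole unit.

n = 133 per group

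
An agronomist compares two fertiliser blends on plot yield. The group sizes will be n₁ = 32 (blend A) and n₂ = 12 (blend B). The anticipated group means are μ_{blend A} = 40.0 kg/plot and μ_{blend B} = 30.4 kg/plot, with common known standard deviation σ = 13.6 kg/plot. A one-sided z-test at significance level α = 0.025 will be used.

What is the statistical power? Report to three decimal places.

Power ≈ 0.550

Standardized effect: d = |μ_{blend A} − μ_{blend B}| / σ = |40.0 − 30.4| / 13.6 = 0.7059
Noncentrality parameter: δ = d / √(1/n₁ + 1/n₂) = 0.7059 / √(1/32 + 1/12) = 2.0853
Critical value for a one-sided test at α = 0.025: z_α = 1.960.
Power = P(Z > 1.960 − δ) = Φ(0.125) = 0.5499.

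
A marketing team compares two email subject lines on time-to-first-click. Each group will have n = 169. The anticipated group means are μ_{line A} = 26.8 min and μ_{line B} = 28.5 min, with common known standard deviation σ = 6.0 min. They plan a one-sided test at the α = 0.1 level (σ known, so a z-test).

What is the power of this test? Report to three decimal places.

Standardized effect: d = |μ_{line A} − μ_{line B}| / σ = |26.8 − 28.5| / 6.0 = 0.2833
Noncentrality parameter: δ = d·√(n/2) = 0.2833 × √(169/2) = 2.6045
Critical value for a one-sided test at α = 0.1: z_α = 1.282.
Power = Φ(δ − 1.282) = Φ(1.323) = 0.9071.

Power ≈ 0.907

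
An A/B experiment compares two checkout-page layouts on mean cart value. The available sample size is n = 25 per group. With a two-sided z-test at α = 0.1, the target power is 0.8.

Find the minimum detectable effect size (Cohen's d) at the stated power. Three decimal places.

Required noncentrality: δ = z_{0.05} + z_{0.20} = 1.645 + 0.842 = 2.486.
(The second rejection-region term Φ(−δ − z_{α/2}) is negligible and dropped.)
δ = d·√(n/2) ⇒ d = δ/√(n/2) = 2.486/√(25/2) = 0.7033.

d ≈ 0.703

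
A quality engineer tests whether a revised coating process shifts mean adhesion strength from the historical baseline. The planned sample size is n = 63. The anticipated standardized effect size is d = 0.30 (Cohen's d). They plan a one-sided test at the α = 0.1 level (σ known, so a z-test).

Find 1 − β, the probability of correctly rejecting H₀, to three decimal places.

Noncentrality parameter: δ = d·√n = 0.30 × √63 = 2.3812
Critical value for a one-sided test at α = 0.1: z_α = 1.282.
Power = P(Z > 1.282 − δ) = Φ(1.100) = 0.8643.

Power ≈ 0.864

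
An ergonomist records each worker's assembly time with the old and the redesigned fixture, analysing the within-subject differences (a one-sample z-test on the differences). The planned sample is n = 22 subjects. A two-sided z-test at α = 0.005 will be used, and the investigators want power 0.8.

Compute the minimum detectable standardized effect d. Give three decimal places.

d ≈ 0.778

Required noncentrality: δ = z_{0.0025} + z_{0.20} = 2.807 + 0.842 = 3.649.
(Lower-tail contribution to power is negligible for δ > 0.)
δ = d·√n ⇒ d = δ/√n = 3.649/√22 = 0.7779.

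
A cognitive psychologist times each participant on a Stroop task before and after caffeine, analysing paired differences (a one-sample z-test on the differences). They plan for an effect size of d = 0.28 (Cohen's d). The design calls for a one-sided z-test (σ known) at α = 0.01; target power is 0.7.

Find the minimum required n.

n = 104

For power 0.7 need Φ(δ − z_{0.01}) = 0.7, so δ = z_{0.01} + z_{0.30} = 2.326 + 0.524 = 2.851.
δ = d·√n ⇒ n = (δ/d)² = (2.851 / 0.28)² = 103.66.
Round up to the next whole unit.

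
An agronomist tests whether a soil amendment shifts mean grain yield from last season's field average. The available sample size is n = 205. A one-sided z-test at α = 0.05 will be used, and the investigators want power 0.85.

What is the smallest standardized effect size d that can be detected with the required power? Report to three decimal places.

d ≈ 0.187

Need Φ(δ − 1.645) = 0.85, so δ = 1.645 + 1.036 = 2.681.
δ = d·√n ⇒ d = δ/√n = 2.681/√205 = 0.1873.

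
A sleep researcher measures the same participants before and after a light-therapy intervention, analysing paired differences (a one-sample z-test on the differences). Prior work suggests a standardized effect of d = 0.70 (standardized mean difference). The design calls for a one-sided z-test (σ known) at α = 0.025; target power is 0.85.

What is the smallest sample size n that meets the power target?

n = 19

For power 0.85 need Φ(δ − z_{0.025}) = 0.85, so δ = z_{0.025} + z_{0.15} = 1.960 + 1.036 = 2.996.
δ = d·√n ⇒ n = (δ/d)² = (2.996 / 0.70)² = 18.32.
Round up to the next whole unit.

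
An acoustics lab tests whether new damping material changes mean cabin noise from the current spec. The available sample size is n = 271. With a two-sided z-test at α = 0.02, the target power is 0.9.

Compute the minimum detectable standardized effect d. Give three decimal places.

d ≈ 0.219

Need Φ(δ − 2.326) = 0.9, so δ = 2.326 + 1.282 = 3.608.
(The second rejection-region term Φ(−δ − z_{α/2}) is negligible and dropped.)
δ = d·√n ⇒ d = δ/√n = 3.608/√271 = 0.2192.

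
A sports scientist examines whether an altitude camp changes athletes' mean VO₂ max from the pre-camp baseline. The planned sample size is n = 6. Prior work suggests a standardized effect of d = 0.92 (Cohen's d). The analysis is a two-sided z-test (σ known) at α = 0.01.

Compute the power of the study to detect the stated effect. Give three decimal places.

Noncentrality parameter: δ = d·√n = 0.92 × √6 = 2.2535
Critical value for a two-sided test at α = 0.01: z_{α/2} = 2.576.
Power = Φ(δ − 2.576) + Φ(−δ − 2.576) = Φ(-0.322) + Φ(-4.829) = 0.3736 + 0.0000 = 0.3736.

Power ≈ 0.374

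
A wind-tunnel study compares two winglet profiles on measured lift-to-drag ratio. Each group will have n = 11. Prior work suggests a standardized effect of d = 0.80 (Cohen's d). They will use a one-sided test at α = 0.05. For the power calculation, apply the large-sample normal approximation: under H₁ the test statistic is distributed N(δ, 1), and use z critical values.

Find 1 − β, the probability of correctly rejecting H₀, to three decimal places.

Power ≈ 0.591

Noncentrality parameter: δ = d·√(n/2) = 0.80 × √(11/2) = 1.8762
One-sided α = 0.05 → critical value z_{0.05} = 1.645.
Power = Φ(δ − 1.645) = Φ(0.231) = 0.5915.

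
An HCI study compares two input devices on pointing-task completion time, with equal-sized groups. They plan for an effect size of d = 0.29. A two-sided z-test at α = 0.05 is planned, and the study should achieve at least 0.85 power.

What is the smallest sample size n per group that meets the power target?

For power 0.85 need Φ(δ − z_{0.025}) = 0.85, so δ = z_{0.025} + z_{0.15} = 1.960 + 1.036 = 2.996.
(Ignoring the negligible lower-tail rejection probability gives the usual closed-form inversion.)
δ = d·√(n/2) ⇒ n = 2(δ/d)² = 2 × (2.996 / 0.29)² = 213.52.
Rounding up, n = 214 per group.

n = 214 per group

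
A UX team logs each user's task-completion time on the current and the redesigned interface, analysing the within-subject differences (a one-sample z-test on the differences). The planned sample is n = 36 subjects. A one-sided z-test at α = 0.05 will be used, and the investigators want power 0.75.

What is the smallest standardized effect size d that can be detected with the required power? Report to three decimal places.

Required noncentrality: δ = z_{0.05} + z_{0.25} = 1.645 + 0.674 = 2.319.
δ = d·√n ⇒ d = δ/√n = 2.319/√36 = 0.3866.

d ≈ 0.387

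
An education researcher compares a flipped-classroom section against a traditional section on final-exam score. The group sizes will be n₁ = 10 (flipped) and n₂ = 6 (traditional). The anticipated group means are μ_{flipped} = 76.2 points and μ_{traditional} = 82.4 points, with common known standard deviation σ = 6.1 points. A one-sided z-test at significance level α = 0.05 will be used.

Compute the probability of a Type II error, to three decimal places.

Standardized effect: d = |μ_{flipped} − μ_{traditional}| / σ = |76.2 − 82.4| / 6.1 = 1.0164
Noncentrality parameter: δ = d / √(1/n₁ + 1/n₂) = 1.0164 / √(1/10 + 1/6) = 1.9682
One-sided α = 0.05 → critical value z_{0.05} = 1.645.
Power = Φ(δ − 1.645) = Φ(0.323) = 0.6268.
Type II error: β = 1 − power = 1 − 0.6268 = 0.3732.

β ≈ 0.373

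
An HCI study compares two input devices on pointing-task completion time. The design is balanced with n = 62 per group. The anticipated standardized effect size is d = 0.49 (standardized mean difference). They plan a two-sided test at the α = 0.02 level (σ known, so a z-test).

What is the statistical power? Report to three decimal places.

Power ≈ 0.656

Noncentrality parameter: δ = d·√(n/2) = 0.49 × √(62/2) = 2.7282
Two-sided α = 0.02 → critical value z_{0.01} = 2.326.
Power = Φ(δ − 2.326) + Φ(−δ − 2.326) = Φ(0.402) + Φ(-5.055) = 0.6561 + 0.0000 = 0.6561.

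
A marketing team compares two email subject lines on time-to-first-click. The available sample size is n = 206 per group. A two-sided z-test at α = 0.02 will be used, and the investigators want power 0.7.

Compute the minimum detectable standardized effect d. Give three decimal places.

d ≈ 0.281

Need Φ(δ − 2.326) = 0.7, so δ = 2.326 + 0.524 = 2.851.
(The second rejection-region term Φ(−δ − z_{α/2}) is negligible and dropped.)
δ = d·√(n/2) ⇒ d = δ/√(n/2) = 2.851/√(206/2) = 0.2809.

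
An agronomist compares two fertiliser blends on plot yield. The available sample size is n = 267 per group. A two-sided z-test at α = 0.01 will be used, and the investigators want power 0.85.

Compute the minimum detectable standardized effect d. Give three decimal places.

Required noncentrality: δ = z_{0.005} + z_{0.15} = 2.576 + 1.036 = 3.612.
(Lower-tail contribution to power is negligible for δ > 0.)
δ = d·√(n/2) ⇒ d = δ/√(n/2) = 3.612/√(267/2) = 0.3126.

d ≈ 0.313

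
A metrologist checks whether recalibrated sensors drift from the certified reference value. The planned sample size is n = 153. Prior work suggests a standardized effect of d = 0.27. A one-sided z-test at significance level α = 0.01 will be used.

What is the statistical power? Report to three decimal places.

Power ≈ 0.845

Noncentrality parameter: δ = d·√n = 0.27 × √153 = 3.3397
Critical value for a one-sided test at α = 0.01: z_α = 2.326.
Power = P(Z > 2.326 − δ) = Φ(1.013) = 0.8446.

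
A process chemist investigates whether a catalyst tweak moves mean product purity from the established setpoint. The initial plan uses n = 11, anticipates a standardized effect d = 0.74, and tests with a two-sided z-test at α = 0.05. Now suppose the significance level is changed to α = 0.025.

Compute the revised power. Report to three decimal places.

δ = d·√n = 0.74 × √11 = 2.4543 (unchanged). New critical value: z_{0.0125} = 2.241.
Revised power = Φ(δ − 2.241) + Φ(−δ − 2.241) = Φ(0.213) + Φ(-4.696) = 0.5843 + 0.0000 = 0.5843.

Power ≈ 0.584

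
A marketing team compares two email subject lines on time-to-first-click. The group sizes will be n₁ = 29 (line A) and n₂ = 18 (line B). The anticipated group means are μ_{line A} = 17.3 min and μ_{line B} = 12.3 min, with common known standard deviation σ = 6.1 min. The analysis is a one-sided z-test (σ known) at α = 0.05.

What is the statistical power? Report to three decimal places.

Standardized effect: d = |μ_{line A} − μ_{line B}| / σ = |17.3 − 12.3| / 6.1 = 0.8197
Noncentrality parameter: δ = d / √(1/n₁ + 1/n₂) = 0.8197 / √(1/29 + 1/18) = 2.7317
Critical value for a one-sided test at α = 0.05: z_α = 1.645.
Power = P(Z > 1.645 − δ) = Φ(1.087) = 0.8614.

Power ≈ 0.861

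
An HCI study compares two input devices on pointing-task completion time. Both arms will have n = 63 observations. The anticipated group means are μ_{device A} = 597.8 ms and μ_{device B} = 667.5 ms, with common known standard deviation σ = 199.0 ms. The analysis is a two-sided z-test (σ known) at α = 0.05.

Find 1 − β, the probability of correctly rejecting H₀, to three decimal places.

Power ≈ 0.502

Standardized effect: d = |μ_{device A} − μ_{device B}| / σ = |597.8 − 667.5| / 199.0 = 0.3503
Noncentrality parameter: δ = d·√(n/2) = 0.3503 × √(63/2) = 1.9658
Two-sided α = 0.05 → critical value z_{0.025} = 1.960.
Power = Φ(δ − 1.960) + Φ(−δ − 1.960) = Φ(0.006) + Φ(-3.926) = 0.5023 + 0.0000 = 0.5024.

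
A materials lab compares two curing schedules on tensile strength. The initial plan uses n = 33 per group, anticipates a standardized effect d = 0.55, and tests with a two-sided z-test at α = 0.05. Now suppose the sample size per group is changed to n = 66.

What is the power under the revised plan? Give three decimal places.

Power ≈ 0.885

With n = 66 per group: δ = d·√(n/2) = 0.55 × √(66/2) = 3.1595. Critical value z_{0.025} = 1.960.
Revised power = Φ(δ − 1.960) + Φ(−δ − 1.960) = Φ(1.200) + Φ(-5.119) = 0.8848 + 0.0000 = 0.8848.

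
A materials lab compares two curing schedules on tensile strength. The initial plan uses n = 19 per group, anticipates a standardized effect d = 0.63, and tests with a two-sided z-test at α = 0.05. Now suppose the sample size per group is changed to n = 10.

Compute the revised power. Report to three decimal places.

With n = 10 per group: δ = d·√(n/2) = 0.63 × √(10/2) = 1.4087. Critical value z_{0.025} = 1.960.
Revised power = Φ(δ − 1.960) + Φ(−δ − 1.960) = Φ(-0.551) + Φ(-3.369) = 0.2907 + 0.0004 = 0.2911.

Power ≈ 0.291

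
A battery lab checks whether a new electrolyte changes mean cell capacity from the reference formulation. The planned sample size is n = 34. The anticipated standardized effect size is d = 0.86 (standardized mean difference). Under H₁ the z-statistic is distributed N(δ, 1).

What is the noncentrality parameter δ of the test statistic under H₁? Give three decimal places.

δ ≈ 5.015

δ = d·√n = 0.86 × √34 = 5.0146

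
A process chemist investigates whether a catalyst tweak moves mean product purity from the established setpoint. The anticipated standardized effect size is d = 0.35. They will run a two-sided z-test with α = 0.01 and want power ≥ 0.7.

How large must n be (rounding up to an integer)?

n = 79

For power 0.7 need Φ(δ − z_{0.005}) = 0.7, so δ = z_{0.005} + z_{0.30} = 2.576 + 0.524 = 3.100.
(Ignoring the negligible lower-tail rejection probability gives the usual closed-form inversion.)
δ = d·√n ⇒ n = (δ/d)² = (3.100 / 0.35)² = 78.46.
Round up to the next whole unit.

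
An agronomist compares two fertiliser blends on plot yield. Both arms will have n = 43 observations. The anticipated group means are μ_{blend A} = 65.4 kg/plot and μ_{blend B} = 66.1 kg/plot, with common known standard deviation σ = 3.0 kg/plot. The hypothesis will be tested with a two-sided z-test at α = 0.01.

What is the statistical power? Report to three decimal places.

Power ≈ 0.068

Standardized effect: d = |μ_{blend A} − μ_{blend B}| / σ = |65.4 − 66.1| / 3.0 = 0.2333
Noncentrality parameter: δ = d·√(n/2) = 0.2333 × √(43/2) = 1.0819
Critical value for a two-sided test at α = 0.01: z_{α/2} = 2.576.
Power = Φ(δ − 2.576) + Φ(−δ − 2.576) = Φ(-1.494) + Φ(-3.658) = 0.0676 + 0.0001 = 0.0677.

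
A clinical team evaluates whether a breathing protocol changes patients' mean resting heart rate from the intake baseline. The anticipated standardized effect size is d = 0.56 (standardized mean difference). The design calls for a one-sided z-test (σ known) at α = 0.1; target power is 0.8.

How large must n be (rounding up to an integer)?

Set Φ(δ − 1.282) = 0.8; then δ − 1.282 = Φ⁻¹(0.8) = 0.842, giving δ = 2.123.
δ = d·√n ⇒ n = (δ/d)² = (2.123 / 0.56)² = 14.37.
Rounding up, n = 15.

n = 15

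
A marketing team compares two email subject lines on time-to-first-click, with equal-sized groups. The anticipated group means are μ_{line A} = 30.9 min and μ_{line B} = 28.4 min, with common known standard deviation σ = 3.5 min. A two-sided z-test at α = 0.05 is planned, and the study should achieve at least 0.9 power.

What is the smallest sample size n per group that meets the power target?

Standardized effect: d = |μ_{line A} − μ_{line B}| / σ = |30.9 − 28.4| / 3.5 = 0.7143
For power 0.9 need Φ(δ − z_{0.025}) = 0.9, so δ = z_{0.025} + z_{0.10} = 1.960 + 1.282 = 3.242.
(For δ > 0 the lower-tail rejection region contributes negligibly to power, so the one-term inversion is standard.)
δ = d·√(n/2) ⇒ n = 2(δ/d)² = 2 × (3.242 / 0.7143)² = 41.19.
Rounding up, n = 42 per group.

n = 42 per group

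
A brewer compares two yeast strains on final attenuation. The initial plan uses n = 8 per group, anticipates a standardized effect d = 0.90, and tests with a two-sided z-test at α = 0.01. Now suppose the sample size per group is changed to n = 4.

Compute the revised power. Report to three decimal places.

With n = 4 per group: δ = d·√(n/2) = 0.90 × √(4/2) = 1.2728. Critical value z_{0.005} = 2.576.
Revised power = Φ(δ − 2.576) + Φ(−δ − 2.576) = Φ(-1.303) + Φ(-3.849) = 0.0963 + 0.0001 = 0.0963.

Power ≈ 0.096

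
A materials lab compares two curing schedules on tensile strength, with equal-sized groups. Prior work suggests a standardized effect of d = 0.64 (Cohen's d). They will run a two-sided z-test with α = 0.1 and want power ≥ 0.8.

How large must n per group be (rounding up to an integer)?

For power 0.8 need Φ(δ − z_{0.05}) = 0.8, so δ = z_{0.05} + z_{0.20} = 1.645 + 0.842 = 2.486.
(For δ > 0 the lower-tail rejection region contributes negligibly to power, so the one-term inversion is standard.)
δ = d·√(n/2) ⇒ n = 2(δ/d)² = 2 × (2.486 / 0.64)² = 30.19.
Round up to the next whole unit.

n = 31 per group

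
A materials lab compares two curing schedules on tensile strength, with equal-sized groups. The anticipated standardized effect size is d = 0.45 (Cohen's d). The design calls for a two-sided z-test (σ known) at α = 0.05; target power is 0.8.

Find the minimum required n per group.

n = 78 per group

Set Φ(δ − 1.960) = 0.8; then δ − 1.960 = Φ⁻¹(0.8) = 0.842, giving δ = 2.802.
(Ignoring the negligible lower-tail rejection probability gives the usual closed-form inversion.)
δ = d·√(n/2) ⇒ n = 2(δ/d)² = 2 × (2.802 / 0.45)² = 77.52.
Round up to the next whole unit.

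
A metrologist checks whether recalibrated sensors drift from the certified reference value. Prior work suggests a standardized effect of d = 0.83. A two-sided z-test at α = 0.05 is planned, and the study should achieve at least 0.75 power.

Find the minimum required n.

n = 11

For power 0.75 need Φ(δ − z_{0.025}) = 0.75, so δ = z_{0.025} + z_{0.25} = 1.960 + 0.674 = 2.634.
(For δ > 0 the lower-tail rejection region contributes negligibly to power, so the one-term inversion is standard.)
δ = d·√n ⇒ n = (δ/d)² = (2.634 / 0.83)² = 10.07.
Rounding up, n = 11.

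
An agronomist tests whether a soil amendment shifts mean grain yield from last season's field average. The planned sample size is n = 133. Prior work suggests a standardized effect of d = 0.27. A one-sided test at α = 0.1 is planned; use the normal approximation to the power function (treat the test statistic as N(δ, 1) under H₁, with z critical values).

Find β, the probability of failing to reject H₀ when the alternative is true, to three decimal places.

β ≈ 0.033

Noncentrality parameter: δ = d·√n = 0.27 × √133 = 3.1138
Critical value for a one-sided test at α = 0.1: z_α = 1.282.
Power = Φ(δ − 1.282) = Φ(1.832) = 0.9665.
Type II error: β = 1 − power = 1 − 0.9665 = 0.0335.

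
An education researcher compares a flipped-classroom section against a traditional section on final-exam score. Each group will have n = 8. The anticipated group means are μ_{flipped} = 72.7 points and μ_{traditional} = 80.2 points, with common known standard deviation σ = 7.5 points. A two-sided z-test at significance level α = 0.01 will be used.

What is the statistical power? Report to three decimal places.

Standardized effect: d = |μ_{flipped} − μ_{traditional}| / σ = |72.7 − 80.2| / 7.5 = 1.0000
Noncentrality parameter: δ = d·√(n/2) = 1.0000 × √(8/2) = 2.0000
Critical value for a two-sided test at α = 0.01: z_{α/2} = 2.576.
Power = Φ(δ − 2.576) + Φ(−δ − 2.576) = Φ(-0.576) + Φ(-4.576) = 0.2824 + 0.0000 = 0.2824.

Power ≈ 0.282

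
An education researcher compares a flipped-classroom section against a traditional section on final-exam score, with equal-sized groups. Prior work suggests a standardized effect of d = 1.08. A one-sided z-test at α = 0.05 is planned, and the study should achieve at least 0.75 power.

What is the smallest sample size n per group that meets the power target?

For power 0.75 need Φ(δ − z_{0.05}) = 0.75, so δ = z_{0.05} + z_{0.25} = 1.645 + 0.674 = 2.319.
δ = d·√(n/2) ⇒ n = 2(δ/d)² = 2 × (2.319 / 1.08)² = 9.22.
Rounding up, n = 10 per group.

n = 10 per group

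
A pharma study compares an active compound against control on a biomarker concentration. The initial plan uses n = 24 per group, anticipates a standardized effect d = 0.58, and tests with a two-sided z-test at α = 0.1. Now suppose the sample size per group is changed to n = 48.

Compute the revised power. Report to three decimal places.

With n = 48 per group: δ = d·√(n/2) = 0.58 × √(48/2) = 2.8414. Critical value z_{0.05} = 1.645.
Revised power = Φ(δ − 1.645) + Φ(−δ − 1.645) = Φ(1.197) + Φ(-4.486) = 0.8843 + 0.0000 = 0.8843.

Power ≈ 0.884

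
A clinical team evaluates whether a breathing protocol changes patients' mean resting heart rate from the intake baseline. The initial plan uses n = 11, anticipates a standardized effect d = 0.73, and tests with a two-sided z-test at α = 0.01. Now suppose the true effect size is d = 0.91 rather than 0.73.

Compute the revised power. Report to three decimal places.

Power ≈ 0.671

With d = 0.91: δ = d·√n = 0.91 × √11 = 3.0181. Critical value z_{0.005} = 2.576.
Revised power = Φ(δ − 2.576) + Φ(−δ − 2.576) = Φ(0.442) + Φ(-5.594) = 0.6709 + 0.0000 = 0.6709.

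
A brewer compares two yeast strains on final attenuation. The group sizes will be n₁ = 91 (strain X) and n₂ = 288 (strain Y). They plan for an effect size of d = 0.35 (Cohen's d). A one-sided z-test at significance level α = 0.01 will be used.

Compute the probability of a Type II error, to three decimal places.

Noncentrality parameter: δ = d / √(1/n₁ + 1/n₂) = 0.35 / √(1/91 + 1/288) = 2.9105
One-sided α = 0.01 → critical value z_{0.01} = 2.326.
Power = Φ(δ − 2.326) = Φ(0.584) = 0.7204.
Type II error: β = 1 − power = 1 − 0.7204 = 0.2796.

β ≈ 0.280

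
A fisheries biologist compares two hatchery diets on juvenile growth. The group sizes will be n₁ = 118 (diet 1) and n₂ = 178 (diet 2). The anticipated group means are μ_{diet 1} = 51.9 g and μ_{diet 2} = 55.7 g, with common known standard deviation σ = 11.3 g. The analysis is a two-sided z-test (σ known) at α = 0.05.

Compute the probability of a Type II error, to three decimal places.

β ≈ 0.191

Standardized effect: d = |μ_{diet 1} − μ_{diet 2}| / σ = |51.9 − 55.7| / 11.3 = 0.3363
Noncentrality parameter: λ = d / √(1/n₁ + 1/n₂) = 0.3363 / √(1/118 + 1/178) = 2.8328
Critical value for a two-sided test at α = 0.05: z_{α/2} = 1.960.
Power = Φ(λ − 1.960) + Φ(−λ − 1.960) = Φ(0.873) + Φ(-4.793) = 0.8086 + 0.0000 = 0.8086.
Type II error: β = 1 − power = 1 − 0.8086 = 0.1914.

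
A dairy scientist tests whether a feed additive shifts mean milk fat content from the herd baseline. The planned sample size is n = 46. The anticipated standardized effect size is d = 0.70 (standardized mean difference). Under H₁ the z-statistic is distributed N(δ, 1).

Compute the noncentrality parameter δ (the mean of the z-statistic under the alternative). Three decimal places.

The noncentrality parameter scales effect size by the design's sample-size factor: δ = d·√n = 0.70 × √46 = 4.7476

δ ≈ 4.748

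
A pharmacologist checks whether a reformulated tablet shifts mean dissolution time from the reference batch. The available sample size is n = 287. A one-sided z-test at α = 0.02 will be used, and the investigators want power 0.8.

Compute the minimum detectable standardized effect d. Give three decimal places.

Required noncentrality: δ = z_{0.02} + z_{0.20} = 2.054 + 0.842 = 2.895.
δ = d·√n ⇒ d = δ/√n = 2.895/√287 = 0.1709.

d ≈ 0.171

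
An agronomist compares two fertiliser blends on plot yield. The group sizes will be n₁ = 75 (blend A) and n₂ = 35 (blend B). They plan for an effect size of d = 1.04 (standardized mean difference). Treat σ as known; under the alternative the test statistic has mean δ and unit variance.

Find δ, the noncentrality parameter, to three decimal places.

δ = d / √(1/n₁ + 1/n₂) = 1.04 / √(1/75 + 1/35) = 5.0804

δ ≈ 5.080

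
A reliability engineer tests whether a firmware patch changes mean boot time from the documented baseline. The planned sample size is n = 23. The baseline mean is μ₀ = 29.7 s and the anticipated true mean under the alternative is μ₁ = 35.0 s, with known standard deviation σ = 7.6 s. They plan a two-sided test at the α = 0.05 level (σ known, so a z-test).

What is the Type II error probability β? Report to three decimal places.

β ≈ 0.083

Standardized effect: d = |μ₁ − μ₀| / σ = |35.0 − 29.7| / 7.6 = 0.6974
Noncentrality parameter: δ = d·√n = 0.6974 × √23 = 3.3445
Two-sided α = 0.05 → critical value z_{0.025} = 1.960.
Power = Φ(δ − 1.960) + Φ(−δ − 1.960) = Φ(1.384) + Φ(-5.304) = 0.9169 + 0.0000 = 0.9169.
Type II error: β = 1 − power = 1 − 0.9169 = 0.0831.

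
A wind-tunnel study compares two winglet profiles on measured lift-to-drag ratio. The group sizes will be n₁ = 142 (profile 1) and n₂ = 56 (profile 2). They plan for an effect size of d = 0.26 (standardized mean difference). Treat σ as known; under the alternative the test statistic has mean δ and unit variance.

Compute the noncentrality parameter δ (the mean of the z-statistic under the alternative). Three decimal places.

δ ≈ 1.648

The noncentrality parameter scales effect size by the design's sample-size factor: δ = d / √(1/n₁ + 1/n₂) = 0.26 / √(1/142 + 1/56) = 1.6477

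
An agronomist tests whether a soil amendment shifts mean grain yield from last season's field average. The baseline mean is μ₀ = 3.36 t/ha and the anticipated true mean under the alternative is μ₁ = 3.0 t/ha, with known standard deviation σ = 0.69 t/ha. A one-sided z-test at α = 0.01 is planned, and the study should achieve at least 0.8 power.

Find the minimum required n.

n = 37

Standardized effect: d = |μ₁ − μ₀| / σ = |3.0 − 3.36| / 0.69 = 0.5217
Set Φ(δ − 2.326) = 0.8; then δ − 2.326 = Φ⁻¹(0.8) = 0.842, giving δ = 3.168.
δ = d·√n ⇒ n = (δ/d)² = (3.168 / 0.5217)² = 36.87.
Rounding up, n = 37.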